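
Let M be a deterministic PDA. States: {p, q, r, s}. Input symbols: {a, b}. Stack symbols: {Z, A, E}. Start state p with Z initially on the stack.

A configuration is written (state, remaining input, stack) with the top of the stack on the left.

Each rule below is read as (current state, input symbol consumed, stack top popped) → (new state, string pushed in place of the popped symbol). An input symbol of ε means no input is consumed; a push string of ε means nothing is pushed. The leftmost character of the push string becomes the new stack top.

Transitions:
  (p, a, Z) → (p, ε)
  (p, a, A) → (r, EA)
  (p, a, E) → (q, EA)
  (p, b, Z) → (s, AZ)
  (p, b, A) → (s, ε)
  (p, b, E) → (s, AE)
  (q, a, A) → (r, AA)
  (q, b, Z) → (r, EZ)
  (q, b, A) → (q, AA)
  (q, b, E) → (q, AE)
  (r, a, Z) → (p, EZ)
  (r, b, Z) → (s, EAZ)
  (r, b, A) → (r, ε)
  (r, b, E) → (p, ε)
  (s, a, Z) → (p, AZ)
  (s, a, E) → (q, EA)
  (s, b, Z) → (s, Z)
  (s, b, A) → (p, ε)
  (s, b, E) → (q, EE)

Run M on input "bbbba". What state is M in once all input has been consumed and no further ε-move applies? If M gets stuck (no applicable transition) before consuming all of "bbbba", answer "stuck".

(p, bbbba, Z)
  read b, top Z: go to s, push AZ → (s, bbba, AZ)
  read b, top A: go to p, push ε → (p, bba, Z)
  read b, top Z: go to s, push AZ → (s, ba, AZ)
  read b, top A: go to p, push ε → (p, a, Z)
  read a, top Z: go to p, push ε → (p, ε, ε)
All input consumed; M is in state p.

p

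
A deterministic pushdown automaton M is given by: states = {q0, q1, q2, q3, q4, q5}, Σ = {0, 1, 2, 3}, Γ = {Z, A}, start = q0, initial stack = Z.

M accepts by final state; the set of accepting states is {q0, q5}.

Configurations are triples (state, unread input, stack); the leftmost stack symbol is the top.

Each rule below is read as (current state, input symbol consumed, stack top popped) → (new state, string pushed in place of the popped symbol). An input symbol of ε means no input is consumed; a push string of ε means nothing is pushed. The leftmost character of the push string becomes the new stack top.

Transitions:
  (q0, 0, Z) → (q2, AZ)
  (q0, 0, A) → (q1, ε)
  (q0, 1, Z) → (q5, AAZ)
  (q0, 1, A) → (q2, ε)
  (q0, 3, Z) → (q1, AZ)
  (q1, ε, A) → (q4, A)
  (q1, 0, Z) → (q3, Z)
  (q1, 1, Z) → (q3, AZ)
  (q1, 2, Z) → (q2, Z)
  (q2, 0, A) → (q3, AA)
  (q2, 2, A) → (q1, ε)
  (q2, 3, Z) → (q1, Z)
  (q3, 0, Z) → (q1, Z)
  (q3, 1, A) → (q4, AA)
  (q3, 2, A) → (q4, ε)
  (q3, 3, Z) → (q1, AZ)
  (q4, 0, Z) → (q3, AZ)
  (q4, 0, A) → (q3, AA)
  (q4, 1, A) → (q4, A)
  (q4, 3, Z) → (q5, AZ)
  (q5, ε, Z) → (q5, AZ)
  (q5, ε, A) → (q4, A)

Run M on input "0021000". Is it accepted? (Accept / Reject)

(q0, 0021000, Z)
  read 0, top Z: go to q2, push AZ → (q2, 021000, AZ)
  read 0, top A: go to q3, push AA → (q3, 21000, AAZ)
  read 2, top A: go to q4, push ε → (q4, 1000, AZ)
  read 1, top A: go to q4, push A → (q4, 000, AZ)
  read 0, top A: go to q3, push AA → (q3, 00, AAZ)
No transition applies at (q3, 00, AAZ); input not fully consumed.

Reject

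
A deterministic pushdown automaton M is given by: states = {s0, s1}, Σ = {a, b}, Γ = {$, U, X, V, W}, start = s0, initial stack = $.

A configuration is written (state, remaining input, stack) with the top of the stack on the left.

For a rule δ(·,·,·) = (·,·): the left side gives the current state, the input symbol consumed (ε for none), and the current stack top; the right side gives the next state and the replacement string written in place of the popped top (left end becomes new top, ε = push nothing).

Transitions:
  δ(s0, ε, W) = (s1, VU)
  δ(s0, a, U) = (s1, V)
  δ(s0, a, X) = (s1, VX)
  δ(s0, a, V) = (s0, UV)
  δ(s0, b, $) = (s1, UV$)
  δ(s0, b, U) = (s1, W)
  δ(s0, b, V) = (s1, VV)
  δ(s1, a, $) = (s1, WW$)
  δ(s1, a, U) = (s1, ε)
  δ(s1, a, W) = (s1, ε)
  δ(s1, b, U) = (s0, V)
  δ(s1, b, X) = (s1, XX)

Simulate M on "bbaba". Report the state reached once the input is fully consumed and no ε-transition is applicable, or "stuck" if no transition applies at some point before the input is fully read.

s1

(s0, bbaba, $)
  read b, top $: go to s1, push UV$ → (s1, baba, UV$)
  read b, top U: go to s0, push V → (s0, aba, VV$)
  read a, top V: go to s0, push UV → (s0, ba, UVV$)
  read b, top U: go to s1, push W → (s1, a, WVV$)
  read a, top W: go to s1, push ε → (s1, ε, VV$)
All input consumed; M is in state s1.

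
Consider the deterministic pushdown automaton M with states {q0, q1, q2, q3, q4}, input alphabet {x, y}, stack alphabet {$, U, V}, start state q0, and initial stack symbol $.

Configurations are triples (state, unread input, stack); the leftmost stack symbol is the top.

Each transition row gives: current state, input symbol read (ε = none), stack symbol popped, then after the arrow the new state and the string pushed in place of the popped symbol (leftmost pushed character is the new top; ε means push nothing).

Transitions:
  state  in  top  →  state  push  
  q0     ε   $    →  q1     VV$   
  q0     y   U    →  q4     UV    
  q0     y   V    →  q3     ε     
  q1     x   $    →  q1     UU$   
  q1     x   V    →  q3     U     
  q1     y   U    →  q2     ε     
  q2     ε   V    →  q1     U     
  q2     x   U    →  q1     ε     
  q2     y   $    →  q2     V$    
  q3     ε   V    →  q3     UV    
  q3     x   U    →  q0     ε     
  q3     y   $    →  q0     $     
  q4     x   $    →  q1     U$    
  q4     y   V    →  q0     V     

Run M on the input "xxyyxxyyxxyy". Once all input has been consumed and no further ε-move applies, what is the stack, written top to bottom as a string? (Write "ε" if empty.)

(q0, xxyyxxyyxxyy, $) ⊢ (q1, xxyyxxyyxxyy, VV$) ⊢ (q3, xyyxxyyxxyy, UV$) ⊢ (q0, yyxxyyxxyy, V$) ⊢ (q3, yxxyyxxyy, $) ⊢ (q0, xxyyxxyy, $) ⊢ (q1, xxyyxxyy, VV$) ⊢ (q3, xyyxxyy, UV$) ⊢ (q0, yyxxyy, V$) ⊢ (q3, yxxyy, $) ⊢ (q0, xxyy, $) ⊢ (q1, xxyy, VV$) ⊢ (q3, xyy, UV$) ⊢ (q0, yy, V$) ⊢ (q3, y, $) ⊢ (q0, ε, $) ⊢ (q1, ε, VV$)
All input consumed in state q1 with stack VV$.

VV$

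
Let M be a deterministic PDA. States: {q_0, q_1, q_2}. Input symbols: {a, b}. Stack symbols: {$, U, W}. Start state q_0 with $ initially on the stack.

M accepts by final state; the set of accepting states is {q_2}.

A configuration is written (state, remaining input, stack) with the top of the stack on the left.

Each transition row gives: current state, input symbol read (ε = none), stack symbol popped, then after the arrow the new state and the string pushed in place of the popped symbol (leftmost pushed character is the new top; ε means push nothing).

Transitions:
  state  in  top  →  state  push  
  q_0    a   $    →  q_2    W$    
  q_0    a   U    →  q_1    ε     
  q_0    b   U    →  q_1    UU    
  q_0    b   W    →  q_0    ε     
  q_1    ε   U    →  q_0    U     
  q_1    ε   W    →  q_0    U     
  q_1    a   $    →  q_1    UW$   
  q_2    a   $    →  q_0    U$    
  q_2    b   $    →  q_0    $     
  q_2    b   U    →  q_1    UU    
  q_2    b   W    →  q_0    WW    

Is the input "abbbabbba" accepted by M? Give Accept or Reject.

Accept

(q_0, abbbabbba, $)
  read a, top $: go to q_2, push W$ → (q_2, bbbabbba, W$)
  read b, top W: go to q_0, push WW → (q_0, bbabbba, WW$)
  read b, top W: go to q_0, push ε → (q_0, babbba, W$)
  read b, top W: go to q_0, push ε → (q_0, abbba, $)
  read a, top $: go to q_2, push W$ → (q_2, bbba, W$)
  read b, top W: go to q_0, push WW → (q_0, bba, WW$)
  read b, top W: go to q_0, push ε → (q_0, ba, W$)
  read b, top W: go to q_0, push ε → (q_0, a, $)
  read a, top $: go to q_2, push W$ → (q_2, ε, W$)
All input consumed; state q_2 ∈ F.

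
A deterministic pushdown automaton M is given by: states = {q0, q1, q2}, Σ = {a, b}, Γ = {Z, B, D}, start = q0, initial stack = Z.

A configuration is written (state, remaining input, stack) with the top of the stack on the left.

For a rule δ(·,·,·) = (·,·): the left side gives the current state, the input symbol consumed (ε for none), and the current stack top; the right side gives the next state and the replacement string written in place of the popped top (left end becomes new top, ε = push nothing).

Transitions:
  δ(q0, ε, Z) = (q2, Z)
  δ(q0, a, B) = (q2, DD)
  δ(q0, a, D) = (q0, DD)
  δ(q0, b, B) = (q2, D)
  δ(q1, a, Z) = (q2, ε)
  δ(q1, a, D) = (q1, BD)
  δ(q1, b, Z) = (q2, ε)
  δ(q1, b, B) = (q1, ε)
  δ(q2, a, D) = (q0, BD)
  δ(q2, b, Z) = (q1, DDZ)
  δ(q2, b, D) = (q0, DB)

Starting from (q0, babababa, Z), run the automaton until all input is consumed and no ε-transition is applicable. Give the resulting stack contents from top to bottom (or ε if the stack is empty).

BDDZ

(q0, babababa, Z)
  ε-move, top Z: go to q2, push Z → (q2, babababa, Z)
  read b, top Z: go to q1, push DDZ → (q1, abababa, DDZ)
  read a, top D: go to q1, push BD → (q1, bababa, BDDZ)
  read b, top B: go to q1, push ε → (q1, ababa, DDZ)
  read a, top D: go to q1, push BD → (q1, baba, BDDZ)
  read b, top B: go to q1, push ε → (q1, aba, DDZ)
  read a, top D: go to q1, push BD → (q1, ba, BDDZ)
  read b, top B: go to q1, push ε → (q1, a, DDZ)
  read a, top D: go to q1, push BD → (q1, ε, BDDZ)
All input consumed in state q1 with stack BDDZ.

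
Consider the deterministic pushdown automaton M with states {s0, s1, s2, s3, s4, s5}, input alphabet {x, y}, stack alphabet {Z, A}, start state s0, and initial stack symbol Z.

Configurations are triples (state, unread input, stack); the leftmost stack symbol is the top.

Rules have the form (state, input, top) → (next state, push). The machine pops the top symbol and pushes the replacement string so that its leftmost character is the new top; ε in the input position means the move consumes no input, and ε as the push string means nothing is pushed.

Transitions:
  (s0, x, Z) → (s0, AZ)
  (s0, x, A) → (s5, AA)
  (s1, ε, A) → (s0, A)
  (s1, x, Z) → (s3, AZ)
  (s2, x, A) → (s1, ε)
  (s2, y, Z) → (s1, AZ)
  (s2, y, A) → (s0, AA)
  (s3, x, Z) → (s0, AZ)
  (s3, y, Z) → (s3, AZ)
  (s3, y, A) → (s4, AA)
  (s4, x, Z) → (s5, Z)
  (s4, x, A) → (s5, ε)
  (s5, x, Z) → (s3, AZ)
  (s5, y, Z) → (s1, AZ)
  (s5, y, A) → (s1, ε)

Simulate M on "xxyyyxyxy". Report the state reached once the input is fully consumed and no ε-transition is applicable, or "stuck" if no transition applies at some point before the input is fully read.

stuck

(s0, xxyyyxyxy, Z)
  read x, top Z: go to s0, push AZ → (s0, xyyyxyxy, AZ)
  read x, top A: go to s5, push AA → (s5, yyyxyxy, AAZ)
  read y, top A: go to s1, push ε → (s1, yyxyxy, AZ)
  ε-move, top A: go to s0, push A → (s0, yyxyxy, AZ)
No transition for (s0, y, top A); M blocks with input yyxyxy remaining.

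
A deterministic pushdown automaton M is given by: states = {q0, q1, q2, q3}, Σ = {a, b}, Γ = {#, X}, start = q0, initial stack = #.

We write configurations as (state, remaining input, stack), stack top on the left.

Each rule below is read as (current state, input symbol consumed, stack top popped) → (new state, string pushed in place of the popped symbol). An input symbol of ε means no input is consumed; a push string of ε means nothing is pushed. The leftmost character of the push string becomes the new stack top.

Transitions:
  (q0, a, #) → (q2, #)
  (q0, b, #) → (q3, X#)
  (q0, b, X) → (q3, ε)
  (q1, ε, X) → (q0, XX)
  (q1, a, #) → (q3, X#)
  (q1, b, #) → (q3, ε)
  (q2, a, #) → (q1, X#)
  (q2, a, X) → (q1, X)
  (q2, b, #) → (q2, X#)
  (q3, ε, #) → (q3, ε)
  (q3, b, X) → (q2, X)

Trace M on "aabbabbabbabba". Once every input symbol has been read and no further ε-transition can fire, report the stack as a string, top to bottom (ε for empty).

XX#

(q0, aabbabbabbabba, #) ⊢ (q2, abbabbabbabba, #) ⊢ (q1, bbabbabbabba, X#) ⊢ (q0, bbabbabbabba, XX#) ⊢ (q3, babbabbabba, X#) ⊢ (q2, abbabbabba, X#) ⊢ (q1, bbabbabba, X#) ⊢ (q0, bbabbabba, XX#) ⊢ (q3, babbabba, X#) ⊢ (q2, abbabba, X#) ⊢ (q1, bbabba, X#) ⊢ (q0, bbabba, XX#) ⊢ (q3, babba, X#) ⊢ (q2, abba, X#) ⊢ (q1, bba, X#) ⊢ (q0, bba, XX#) ⊢ (q3, ba, X#) ⊢ (q2, a, X#) ⊢ (q1, ε, X#) ⊢ (q0, ε, XX#)
All input consumed in state q0 with stack XX#.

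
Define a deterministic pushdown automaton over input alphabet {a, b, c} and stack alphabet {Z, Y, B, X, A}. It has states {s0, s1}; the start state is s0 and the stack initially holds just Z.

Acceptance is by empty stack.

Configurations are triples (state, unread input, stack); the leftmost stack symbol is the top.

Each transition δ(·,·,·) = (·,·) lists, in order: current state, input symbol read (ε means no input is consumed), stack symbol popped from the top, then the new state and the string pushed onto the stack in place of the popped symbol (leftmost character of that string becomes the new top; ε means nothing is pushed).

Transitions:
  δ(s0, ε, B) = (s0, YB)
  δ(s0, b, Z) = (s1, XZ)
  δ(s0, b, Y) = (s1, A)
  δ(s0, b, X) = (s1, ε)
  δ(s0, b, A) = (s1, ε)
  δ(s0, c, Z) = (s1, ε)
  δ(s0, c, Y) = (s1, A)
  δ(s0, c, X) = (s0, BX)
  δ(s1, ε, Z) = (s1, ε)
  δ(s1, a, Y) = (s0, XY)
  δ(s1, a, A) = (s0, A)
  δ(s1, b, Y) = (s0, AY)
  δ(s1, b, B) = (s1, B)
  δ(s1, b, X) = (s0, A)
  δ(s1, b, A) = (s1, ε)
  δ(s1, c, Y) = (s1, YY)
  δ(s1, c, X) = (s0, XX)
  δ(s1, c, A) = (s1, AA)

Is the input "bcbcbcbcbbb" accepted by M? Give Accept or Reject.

Accept

(s0, bcbcbcbcbbb, Z) ⊢ (s1, cbcbcbcbbb, XZ) ⊢ (s0, bcbcbcbbb, XXZ) ⊢ (s1, cbcbcbbb, XZ) ⊢ (s0, bcbcbbb, XXZ) ⊢ (s1, cbcbbb, XZ) ⊢ (s0, bcbbb, XXZ) ⊢ (s1, cbbb, XZ) ⊢ (s0, bbb, XXZ) ⊢ (s1, bb, XZ) ⊢ (s0, b, AZ) ⊢ (s1, ε, Z) ⊢ (s1, ε, ε)
All input consumed and the stack is empty.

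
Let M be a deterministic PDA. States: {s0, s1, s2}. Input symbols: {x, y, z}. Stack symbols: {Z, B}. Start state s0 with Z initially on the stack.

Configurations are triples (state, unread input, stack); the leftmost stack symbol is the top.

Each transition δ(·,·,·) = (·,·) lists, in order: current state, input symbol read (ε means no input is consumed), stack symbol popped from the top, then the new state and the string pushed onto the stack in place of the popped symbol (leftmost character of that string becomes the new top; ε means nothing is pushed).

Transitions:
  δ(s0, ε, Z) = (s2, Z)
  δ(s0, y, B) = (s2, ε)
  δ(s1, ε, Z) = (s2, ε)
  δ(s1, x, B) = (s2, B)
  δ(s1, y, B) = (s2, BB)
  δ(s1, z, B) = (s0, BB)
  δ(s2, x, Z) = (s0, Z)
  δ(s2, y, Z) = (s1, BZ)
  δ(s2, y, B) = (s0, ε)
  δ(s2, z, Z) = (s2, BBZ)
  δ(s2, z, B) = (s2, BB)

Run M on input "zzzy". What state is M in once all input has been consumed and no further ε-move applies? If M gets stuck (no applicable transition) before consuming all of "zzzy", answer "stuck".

s0

(s0, zzzy, Z)
  ε-move, top Z: go to s2, push Z → (s2, zzzy, Z)
  read z, top Z: go to s2, push BBZ → (s2, zzy, BBZ)
  read z, top B: go to s2, push BB → (s2, zy, BBBZ)
  read z, top B: go to s2, push BB → (s2, y, BBBBZ)
  read y, top B: go to s0, push ε → (s0, ε, BBBZ)
All input consumed; M is in state s0.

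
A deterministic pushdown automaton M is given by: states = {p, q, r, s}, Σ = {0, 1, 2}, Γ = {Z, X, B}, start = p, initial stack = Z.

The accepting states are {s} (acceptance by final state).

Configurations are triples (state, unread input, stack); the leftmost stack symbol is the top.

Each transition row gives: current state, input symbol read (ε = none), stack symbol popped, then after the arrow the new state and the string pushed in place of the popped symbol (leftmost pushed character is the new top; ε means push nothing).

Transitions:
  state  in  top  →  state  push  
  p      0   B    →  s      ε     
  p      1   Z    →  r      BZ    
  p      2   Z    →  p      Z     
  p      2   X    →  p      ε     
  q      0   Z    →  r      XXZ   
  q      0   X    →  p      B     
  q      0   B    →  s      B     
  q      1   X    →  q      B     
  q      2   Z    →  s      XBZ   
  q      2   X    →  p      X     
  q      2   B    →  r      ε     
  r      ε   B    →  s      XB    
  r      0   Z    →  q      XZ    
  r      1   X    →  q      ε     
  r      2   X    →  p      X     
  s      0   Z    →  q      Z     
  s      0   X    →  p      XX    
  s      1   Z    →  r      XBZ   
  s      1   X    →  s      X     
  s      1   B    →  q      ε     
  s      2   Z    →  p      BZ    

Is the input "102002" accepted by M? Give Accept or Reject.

(p, 102002, Z)
  read 1, top Z: go to r, push BZ → (r, 02002, BZ)
  ε-move, top B: go to s, push XB → (s, 02002, XBZ)
  read 0, top X: go to p, push XX → (p, 2002, XXBZ)
  read 2, top X: go to p, push ε → (p, 002, XBZ)
No transition applies at (p, 002, XBZ); input not fully consumed.

Reject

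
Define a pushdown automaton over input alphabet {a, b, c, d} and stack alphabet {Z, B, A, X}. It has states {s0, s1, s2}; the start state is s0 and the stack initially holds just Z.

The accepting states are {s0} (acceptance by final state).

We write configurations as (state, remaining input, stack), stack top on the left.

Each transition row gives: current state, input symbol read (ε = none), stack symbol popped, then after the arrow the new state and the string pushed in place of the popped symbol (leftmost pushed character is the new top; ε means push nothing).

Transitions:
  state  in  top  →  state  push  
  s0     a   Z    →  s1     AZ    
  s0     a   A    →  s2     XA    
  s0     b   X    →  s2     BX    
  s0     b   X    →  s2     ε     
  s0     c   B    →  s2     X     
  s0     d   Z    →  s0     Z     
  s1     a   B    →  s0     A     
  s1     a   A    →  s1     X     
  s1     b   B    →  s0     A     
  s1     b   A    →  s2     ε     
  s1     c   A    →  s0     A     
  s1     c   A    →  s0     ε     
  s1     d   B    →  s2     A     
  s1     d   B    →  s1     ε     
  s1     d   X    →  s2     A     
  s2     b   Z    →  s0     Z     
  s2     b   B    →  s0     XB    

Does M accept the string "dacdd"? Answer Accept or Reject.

Accept

One accepting computation: (s0, dacdd, Z) ⊢ (s0, acdd, Z) ⊢ (s1, cdd, AZ) ⊢ (s0, dd, Z) ⊢ (s0, d, Z) ⊢ (s0, ε, Z)
All input consumed and state s0 ∈ F.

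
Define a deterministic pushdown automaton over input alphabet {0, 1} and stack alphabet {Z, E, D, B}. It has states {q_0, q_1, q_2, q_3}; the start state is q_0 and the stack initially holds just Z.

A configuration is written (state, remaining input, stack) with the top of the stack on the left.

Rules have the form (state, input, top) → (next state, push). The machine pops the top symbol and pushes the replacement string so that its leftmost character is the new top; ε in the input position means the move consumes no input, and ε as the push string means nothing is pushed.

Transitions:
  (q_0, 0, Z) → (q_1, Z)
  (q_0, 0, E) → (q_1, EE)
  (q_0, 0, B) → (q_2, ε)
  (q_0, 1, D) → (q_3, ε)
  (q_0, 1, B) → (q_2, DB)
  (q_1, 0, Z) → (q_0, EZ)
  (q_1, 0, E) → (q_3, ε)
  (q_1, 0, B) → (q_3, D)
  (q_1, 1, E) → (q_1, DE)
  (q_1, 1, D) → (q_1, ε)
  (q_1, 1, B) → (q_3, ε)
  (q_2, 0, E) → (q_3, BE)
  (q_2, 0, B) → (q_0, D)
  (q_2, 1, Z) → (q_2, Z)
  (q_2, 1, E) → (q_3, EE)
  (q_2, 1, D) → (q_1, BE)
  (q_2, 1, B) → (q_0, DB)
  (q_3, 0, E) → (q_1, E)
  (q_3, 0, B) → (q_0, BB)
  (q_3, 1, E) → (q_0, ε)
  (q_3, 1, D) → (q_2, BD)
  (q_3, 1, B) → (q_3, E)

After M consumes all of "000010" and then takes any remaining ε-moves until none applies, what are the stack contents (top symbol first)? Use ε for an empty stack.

(q_0, 000010, Z)
  read 0, top Z: go to q_1, push Z → (q_1, 00010, Z)
  read 0, top Z: go to q_0, push EZ → (q_0, 0010, EZ)
  read 0, top E: go to q_1, push EE → (q_1, 010, EEZ)
  read 0, top E: go to q_3, push ε → (q_3, 10, EZ)
  read 1, top E: go to q_0, push ε → (q_0, 0, Z)
  read 0, top Z: go to q_1, push Z → (q_1, ε, Z)
All input consumed in state q_1 with stack Z.

Z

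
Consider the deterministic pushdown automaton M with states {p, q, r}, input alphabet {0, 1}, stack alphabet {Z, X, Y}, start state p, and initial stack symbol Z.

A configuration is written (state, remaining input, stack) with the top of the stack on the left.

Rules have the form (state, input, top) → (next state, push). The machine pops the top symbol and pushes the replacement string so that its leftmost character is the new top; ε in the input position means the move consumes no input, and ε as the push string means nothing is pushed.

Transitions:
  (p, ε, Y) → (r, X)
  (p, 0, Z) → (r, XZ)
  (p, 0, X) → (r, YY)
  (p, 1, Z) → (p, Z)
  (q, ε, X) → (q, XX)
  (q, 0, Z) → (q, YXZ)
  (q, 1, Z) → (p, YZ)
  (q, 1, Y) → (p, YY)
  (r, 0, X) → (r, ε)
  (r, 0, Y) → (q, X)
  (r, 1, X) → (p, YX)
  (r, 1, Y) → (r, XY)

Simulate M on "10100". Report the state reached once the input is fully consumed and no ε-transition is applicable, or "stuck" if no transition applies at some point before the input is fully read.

r

(p, 10100, Z)
  read 1, top Z: go to p, push Z → (p, 0100, Z)
  read 0, top Z: go to r, push XZ → (r, 100, XZ)
  read 1, top X: go to p, push YX → (p, 00, YXZ)
  ε-move, top Y: go to r, push X → (r, 00, XXZ)
  read 0, top X: go to r, push ε → (r, 0, XZ)
  read 0, top X: go to r, push ε → (r, ε, Z)
All input consumed; M is in state r.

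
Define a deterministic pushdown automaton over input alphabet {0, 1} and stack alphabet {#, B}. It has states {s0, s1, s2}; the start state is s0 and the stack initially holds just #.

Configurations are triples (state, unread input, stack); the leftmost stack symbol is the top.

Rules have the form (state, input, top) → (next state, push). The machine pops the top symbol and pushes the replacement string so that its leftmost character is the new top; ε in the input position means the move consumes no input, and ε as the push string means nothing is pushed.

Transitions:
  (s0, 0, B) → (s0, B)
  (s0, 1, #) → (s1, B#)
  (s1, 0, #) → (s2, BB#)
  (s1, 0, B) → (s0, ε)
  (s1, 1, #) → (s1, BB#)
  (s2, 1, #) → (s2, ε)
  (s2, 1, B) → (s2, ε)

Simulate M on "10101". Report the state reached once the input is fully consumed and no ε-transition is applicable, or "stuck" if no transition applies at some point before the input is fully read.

(s0, 10101, #) ⊢ (s1, 0101, B#) ⊢ (s0, 101, #) ⊢ (s1, 01, B#) ⊢ (s0, 1, #) ⊢ (s1, ε, B#)
All input consumed; M is in state s1.

s1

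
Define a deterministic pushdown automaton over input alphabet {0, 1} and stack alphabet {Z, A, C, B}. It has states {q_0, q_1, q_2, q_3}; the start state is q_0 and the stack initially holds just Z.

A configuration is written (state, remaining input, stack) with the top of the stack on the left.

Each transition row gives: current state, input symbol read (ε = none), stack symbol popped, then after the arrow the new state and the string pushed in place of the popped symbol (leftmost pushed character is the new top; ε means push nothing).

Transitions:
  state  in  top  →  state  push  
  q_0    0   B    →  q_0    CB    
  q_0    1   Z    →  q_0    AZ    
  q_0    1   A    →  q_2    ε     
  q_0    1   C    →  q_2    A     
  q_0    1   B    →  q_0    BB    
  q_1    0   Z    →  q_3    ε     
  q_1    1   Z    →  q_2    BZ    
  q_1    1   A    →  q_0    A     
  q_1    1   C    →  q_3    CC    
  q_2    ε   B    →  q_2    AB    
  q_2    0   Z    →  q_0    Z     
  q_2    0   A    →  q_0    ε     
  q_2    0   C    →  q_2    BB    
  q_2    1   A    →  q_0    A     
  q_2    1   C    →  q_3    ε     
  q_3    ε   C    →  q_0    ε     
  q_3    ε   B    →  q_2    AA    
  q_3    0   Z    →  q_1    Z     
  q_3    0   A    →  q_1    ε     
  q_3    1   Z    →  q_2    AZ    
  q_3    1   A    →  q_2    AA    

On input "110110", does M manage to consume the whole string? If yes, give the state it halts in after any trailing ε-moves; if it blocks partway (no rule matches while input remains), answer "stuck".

q_0

(q_0, 110110, Z)
  read 1, top Z: go to q_0, push AZ → (q_0, 10110, AZ)
  read 1, top A: go to q_2, push ε → (q_2, 0110, Z)
  read 0, top Z: go to q_0, push Z → (q_0, 110, Z)
  read 1, top Z: go to q_0, push AZ → (q_0, 10, AZ)
  read 1, top A: go to q_2, push ε → (q_2, 0, Z)
  read 0, top Z: go to q_0, push Z → (q_0, ε, Z)
All input consumed; M is in state q_0.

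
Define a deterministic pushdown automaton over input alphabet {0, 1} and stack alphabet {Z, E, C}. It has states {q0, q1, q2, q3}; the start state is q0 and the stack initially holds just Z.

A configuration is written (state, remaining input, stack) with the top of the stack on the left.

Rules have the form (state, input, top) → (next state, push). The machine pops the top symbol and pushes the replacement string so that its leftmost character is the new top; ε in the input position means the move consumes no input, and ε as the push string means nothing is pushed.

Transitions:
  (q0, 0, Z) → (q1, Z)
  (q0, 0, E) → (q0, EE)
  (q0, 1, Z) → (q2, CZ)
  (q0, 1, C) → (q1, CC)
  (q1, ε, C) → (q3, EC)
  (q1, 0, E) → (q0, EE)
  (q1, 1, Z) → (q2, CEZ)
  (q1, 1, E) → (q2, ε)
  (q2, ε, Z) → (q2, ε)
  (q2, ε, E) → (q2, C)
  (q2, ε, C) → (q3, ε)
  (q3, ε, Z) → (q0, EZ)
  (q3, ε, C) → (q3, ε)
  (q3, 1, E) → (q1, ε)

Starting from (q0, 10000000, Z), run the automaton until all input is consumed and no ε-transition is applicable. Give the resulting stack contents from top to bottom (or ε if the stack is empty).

EEEEEEEEZ

(q0, 10000000, Z)
  read 1, top Z: go to q2, push CZ → (q2, 0000000, CZ)
  ε-move, top C: go to q3, push ε → (q3, 0000000, Z)
  ε-move, top Z: go to q0, push EZ → (q0, 0000000, EZ)
  read 0, top E: go to q0, push EE → (q0, 000000, EEZ)
  read 0, top E: go to q0, push EE → (q0, 00000, EEEZ)
  read 0, top E: go to q0, push EE → (q0, 0000, EEEEZ)
  read 0, top E: go to q0, push EE → (q0, 000, EEEEEZ)
  read 0, top E: go to q0, push EE → (q0, 00, EEEEEEZ)
  read 0, top E: go to q0, push EE → (q0, 0, EEEEEEEZ)
  read 0, top E: go to q0, push EE → (q0, ε, EEEEEEEEZ)
All input consumed in state q0 with stack EEEEEEEEZ.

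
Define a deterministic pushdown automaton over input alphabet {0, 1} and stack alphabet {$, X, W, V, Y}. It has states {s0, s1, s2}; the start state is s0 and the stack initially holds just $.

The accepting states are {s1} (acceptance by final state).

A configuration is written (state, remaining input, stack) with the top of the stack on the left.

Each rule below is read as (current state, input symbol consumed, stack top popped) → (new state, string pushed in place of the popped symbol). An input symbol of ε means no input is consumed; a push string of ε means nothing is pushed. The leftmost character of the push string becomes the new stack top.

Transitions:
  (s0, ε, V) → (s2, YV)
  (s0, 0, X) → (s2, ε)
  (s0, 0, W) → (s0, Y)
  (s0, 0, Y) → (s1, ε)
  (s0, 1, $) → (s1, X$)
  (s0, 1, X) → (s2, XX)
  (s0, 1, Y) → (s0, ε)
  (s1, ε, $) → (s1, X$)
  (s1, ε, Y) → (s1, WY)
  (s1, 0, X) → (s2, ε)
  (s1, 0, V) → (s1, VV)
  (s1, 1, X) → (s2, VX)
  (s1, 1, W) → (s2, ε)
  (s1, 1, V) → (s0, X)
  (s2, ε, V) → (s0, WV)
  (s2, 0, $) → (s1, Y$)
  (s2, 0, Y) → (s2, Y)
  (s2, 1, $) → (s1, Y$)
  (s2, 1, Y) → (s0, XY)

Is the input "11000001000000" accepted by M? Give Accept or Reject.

(s0, 11000001000000, $) ⊢ (s1, 1000001000000, X$) ⊢ (s2, 000001000000, VX$) ⊢ (s0, 000001000000, WVX$) ⊢ (s0, 00001000000, YVX$) ⊢ (s1, 0001000000, VX$) ⊢ (s1, 001000000, VVX$) ⊢ (s1, 01000000, VVVX$) ⊢ (s1, 1000000, VVVVX$) ⊢ (s0, 000000, XVVVX$) ⊢ (s2, 00000, VVVX$) ⊢ (s0, 00000, WVVVX$) ⊢ (s0, 0000, YVVVX$) ⊢ (s1, 000, VVVX$) ⊢ (s1, 00, VVVVX$) ⊢ (s1, 0, VVVVVX$) ⊢ (s1, ε, VVVVVVX$)
All input consumed; state s1 ∈ F.

Accept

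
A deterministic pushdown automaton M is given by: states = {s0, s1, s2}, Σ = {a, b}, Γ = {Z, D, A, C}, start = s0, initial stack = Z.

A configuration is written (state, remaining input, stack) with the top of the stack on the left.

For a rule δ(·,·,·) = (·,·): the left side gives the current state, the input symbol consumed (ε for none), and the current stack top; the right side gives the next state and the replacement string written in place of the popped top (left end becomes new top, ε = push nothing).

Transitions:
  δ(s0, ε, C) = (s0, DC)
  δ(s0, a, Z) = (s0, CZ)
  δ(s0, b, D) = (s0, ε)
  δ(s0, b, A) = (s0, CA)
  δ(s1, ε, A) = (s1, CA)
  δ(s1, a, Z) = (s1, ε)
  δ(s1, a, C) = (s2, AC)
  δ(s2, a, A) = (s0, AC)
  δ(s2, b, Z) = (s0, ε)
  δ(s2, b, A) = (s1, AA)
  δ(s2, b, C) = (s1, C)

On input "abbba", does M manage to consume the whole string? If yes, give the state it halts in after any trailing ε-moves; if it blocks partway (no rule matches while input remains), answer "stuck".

stuck

(s0, abbba, Z)
  read a, top Z: go to s0, push CZ → (s0, bbba, CZ)
  ε-move, top C: go to s0, push DC → (s0, bbba, DCZ)
  read b, top D: go to s0, push ε → (s0, bba, CZ)
  ε-move, top C: go to s0, push DC → (s0, bba, DCZ)
  read b, top D: go to s0, push ε → (s0, ba, CZ)
  ε-move, top C: go to s0, push DC → (s0, ba, DCZ)
  read b, top D: go to s0, push ε → (s0, a, CZ)
  ε-move, top C: go to s0, push DC → (s0, a, DCZ)
No transition for (s0, a, top D); M blocks with input a remaining.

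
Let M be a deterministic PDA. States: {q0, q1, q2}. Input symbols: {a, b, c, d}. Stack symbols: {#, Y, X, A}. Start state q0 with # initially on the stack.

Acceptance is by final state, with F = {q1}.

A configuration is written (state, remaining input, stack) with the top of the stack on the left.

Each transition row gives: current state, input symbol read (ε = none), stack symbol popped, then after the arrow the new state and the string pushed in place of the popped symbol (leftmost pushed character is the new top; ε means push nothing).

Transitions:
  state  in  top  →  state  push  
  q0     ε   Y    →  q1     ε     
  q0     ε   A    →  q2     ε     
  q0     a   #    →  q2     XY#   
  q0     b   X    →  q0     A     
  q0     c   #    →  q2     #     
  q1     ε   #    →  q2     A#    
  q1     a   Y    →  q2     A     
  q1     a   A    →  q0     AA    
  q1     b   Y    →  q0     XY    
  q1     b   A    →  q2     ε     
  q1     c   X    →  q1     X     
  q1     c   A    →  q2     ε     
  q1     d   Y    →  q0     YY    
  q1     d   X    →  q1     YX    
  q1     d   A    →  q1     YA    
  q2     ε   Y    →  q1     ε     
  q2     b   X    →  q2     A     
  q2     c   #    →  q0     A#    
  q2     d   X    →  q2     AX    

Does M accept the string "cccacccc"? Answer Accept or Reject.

Reject

(q0, cccacccc, #) ⊢ (q2, ccacccc, #) ⊢ (q0, cacccc, A#) ⊢ (q2, cacccc, #) ⊢ (q0, acccc, A#) ⊢ (q2, acccc, #)
No transition applies at (q2, acccc, #); input not fully consumed.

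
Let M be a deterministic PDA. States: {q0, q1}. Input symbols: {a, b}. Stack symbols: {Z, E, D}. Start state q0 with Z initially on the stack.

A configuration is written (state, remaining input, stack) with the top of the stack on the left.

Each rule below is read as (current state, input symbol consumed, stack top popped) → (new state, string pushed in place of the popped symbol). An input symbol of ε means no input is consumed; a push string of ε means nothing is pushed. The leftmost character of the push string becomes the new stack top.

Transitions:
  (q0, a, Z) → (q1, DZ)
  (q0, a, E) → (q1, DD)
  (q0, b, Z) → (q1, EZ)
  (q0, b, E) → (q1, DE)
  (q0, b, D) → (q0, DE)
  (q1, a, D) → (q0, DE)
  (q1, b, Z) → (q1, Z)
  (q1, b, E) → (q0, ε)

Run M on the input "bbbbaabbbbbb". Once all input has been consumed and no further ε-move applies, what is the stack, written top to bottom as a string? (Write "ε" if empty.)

(q0, bbbbaabbbbbb, Z) ⊢ (q1, bbbaabbbbbb, EZ) ⊢ (q0, bbaabbbbbb, Z) ⊢ (q1, baabbbbbb, EZ) ⊢ (q0, aabbbbbb, Z) ⊢ (q1, abbbbbb, DZ) ⊢ (q0, bbbbbb, DEZ) ⊢ (q0, bbbbb, DEEZ) ⊢ (q0, bbbb, DEEEZ) ⊢ (q0, bbb, DEEEEZ) ⊢ (q0, bb, DEEEEEZ) ⊢ (q0, b, DEEEEEEZ) ⊢ (q0, ε, DEEEEEEEZ)
All input consumed in state q0 with stack DEEEEEEEZ.

DEEEEEEEZ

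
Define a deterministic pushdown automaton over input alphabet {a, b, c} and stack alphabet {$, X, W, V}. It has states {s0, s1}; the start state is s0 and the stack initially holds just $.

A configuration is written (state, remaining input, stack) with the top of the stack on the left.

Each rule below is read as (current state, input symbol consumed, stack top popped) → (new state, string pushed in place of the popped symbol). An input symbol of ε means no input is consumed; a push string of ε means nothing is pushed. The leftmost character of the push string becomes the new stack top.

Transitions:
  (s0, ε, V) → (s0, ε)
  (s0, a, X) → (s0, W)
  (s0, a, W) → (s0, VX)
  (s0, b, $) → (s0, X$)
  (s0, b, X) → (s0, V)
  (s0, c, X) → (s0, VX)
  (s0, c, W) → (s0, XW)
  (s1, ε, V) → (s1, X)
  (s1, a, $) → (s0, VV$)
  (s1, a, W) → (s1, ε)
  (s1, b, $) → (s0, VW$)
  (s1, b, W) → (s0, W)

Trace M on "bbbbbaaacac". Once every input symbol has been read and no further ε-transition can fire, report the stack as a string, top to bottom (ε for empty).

(s0, bbbbbaaacac, $)
  read b, top $: go to s0, push X$ → (s0, bbbbaaacac, X$)
  read b, top X: go to s0, push V → (s0, bbbaaacac, V$)
  ε-move, top V: go to s0, push ε → (s0, bbbaaacac, $)
  read b, top $: go to s0, push X$ → (s0, bbaaacac, X$)
  read b, top X: go to s0, push V → (s0, baaacac, V$)
  ε-move, top V: go to s0, push ε → (s0, baaacac, $)
  read b, top $: go to s0, push X$ → (s0, aaacac, X$)
  read a, top X: go to s0, push W → (s0, aacac, W$)
  read a, top W: go to s0, push VX → (s0, acac, VX$)
  ε-move, top V: go to s0, push ε → (s0, acac, X$)
  read a, top X: go to s0, push W → (s0, cac, W$)
  read c, top W: go to s0, push XW → (s0, ac, XW$)
  read a, top X: go to s0, push W → (s0, c, WW$)
  read c, top W: go to s0, push XW → (s0, ε, XWW$)
All input consumed in state s0 with stack XWW$.

XWW$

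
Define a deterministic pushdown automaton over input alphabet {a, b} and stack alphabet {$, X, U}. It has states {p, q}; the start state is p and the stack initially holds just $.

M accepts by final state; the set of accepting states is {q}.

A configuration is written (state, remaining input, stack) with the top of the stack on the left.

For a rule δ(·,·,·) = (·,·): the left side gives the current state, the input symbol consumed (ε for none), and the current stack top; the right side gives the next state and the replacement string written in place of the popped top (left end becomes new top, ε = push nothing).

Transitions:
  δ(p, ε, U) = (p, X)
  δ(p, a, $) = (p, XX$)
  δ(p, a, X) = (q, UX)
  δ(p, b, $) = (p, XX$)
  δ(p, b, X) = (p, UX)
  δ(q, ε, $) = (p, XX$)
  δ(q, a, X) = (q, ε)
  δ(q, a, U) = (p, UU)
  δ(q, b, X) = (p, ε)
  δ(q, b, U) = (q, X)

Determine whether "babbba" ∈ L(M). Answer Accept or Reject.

(p, babbba, $)
  read b, top $: go to p, push XX$ → (p, abbba, XX$)
  read a, top X: go to q, push UX → (q, bbba, UXX$)
  read b, top U: go to q, push X → (q, bba, XXX$)
  read b, top X: go to p, push ε → (p, ba, XX$)
  read b, top X: go to p, push UX → (p, a, UXX$)
  ε-move, top U: go to p, push X → (p, a, XXX$)
  read a, top X: go to q, push UX → (q, ε, UXXX$)
All input consumed; state q ∈ F.

Accept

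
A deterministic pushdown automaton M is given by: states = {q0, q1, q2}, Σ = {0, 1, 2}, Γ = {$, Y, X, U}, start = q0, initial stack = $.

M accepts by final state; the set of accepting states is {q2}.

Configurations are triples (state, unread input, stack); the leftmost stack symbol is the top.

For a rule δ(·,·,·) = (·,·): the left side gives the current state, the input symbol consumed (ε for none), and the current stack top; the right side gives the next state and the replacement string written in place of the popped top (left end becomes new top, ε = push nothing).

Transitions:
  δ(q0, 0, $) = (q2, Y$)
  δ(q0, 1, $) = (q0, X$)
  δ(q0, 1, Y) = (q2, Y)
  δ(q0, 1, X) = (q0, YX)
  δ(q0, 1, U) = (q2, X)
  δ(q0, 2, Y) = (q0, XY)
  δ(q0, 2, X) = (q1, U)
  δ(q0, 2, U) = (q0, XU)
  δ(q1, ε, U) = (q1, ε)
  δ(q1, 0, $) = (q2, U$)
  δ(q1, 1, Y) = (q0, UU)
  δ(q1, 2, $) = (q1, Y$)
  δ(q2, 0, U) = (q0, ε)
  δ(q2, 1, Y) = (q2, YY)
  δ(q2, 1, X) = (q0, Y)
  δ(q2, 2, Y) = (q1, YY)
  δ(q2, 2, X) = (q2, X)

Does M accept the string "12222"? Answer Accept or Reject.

(q0, 12222, $)
  read 1, top $: go to q0, push X$ → (q0, 2222, X$)
  read 2, top X: go to q1, push U → (q1, 222, U$)
  ε-move, top U: go to q1, push ε → (q1, 222, $)
  read 2, top $: go to q1, push Y$ → (q1, 22, Y$)
No transition applies at (q1, 22, Y$); input not fully consumed.

Reject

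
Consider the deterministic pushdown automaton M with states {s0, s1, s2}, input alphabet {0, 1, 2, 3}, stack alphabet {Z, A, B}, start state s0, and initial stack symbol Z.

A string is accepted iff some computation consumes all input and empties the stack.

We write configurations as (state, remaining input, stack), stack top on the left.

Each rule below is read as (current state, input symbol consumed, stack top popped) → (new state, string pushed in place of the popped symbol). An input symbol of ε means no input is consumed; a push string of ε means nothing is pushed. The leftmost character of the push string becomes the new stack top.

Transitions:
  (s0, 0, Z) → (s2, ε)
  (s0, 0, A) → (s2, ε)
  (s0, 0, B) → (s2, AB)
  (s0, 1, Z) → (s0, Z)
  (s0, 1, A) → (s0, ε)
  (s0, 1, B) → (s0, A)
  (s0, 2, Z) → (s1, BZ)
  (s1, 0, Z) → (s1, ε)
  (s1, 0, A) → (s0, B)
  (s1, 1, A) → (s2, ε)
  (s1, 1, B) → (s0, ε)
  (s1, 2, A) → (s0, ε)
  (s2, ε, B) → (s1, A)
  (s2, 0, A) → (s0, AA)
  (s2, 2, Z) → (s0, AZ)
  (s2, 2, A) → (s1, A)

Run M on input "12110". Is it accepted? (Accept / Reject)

(s0, 12110, Z) ⊢ (s0, 2110, Z) ⊢ (s1, 110, BZ) ⊢ (s0, 10, Z) ⊢ (s0, 0, Z) ⊢ (s2, ε, ε)
All input consumed and the stack is empty.

Accept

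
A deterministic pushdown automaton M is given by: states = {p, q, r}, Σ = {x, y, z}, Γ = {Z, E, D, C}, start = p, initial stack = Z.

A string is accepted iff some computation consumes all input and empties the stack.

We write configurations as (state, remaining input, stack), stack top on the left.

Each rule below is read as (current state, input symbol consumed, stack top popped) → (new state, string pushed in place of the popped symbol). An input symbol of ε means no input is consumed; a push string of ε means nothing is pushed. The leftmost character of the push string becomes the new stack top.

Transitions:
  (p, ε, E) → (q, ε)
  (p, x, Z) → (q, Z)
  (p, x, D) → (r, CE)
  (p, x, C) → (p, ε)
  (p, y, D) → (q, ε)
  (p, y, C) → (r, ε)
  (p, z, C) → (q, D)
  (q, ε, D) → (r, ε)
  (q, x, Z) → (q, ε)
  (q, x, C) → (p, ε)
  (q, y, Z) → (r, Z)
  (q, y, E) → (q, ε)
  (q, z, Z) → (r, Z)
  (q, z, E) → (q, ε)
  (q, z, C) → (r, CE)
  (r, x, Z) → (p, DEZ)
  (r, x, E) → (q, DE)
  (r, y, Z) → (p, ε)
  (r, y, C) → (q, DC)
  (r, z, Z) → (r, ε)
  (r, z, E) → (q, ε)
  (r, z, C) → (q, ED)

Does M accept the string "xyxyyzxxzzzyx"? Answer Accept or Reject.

Accept

(p, xyxyyzxxzzzyx, Z)
  read x, top Z: go to q, push Z → (q, yxyyzxxzzzyx, Z)
  read y, top Z: go to r, push Z → (r, xyyzxxzzzyx, Z)
  read x, top Z: go to p, push DEZ → (p, yyzxxzzzyx, DEZ)
  read y, top D: go to q, push ε → (q, yzxxzzzyx, EZ)
  read y, top E: go to q, push ε → (q, zxxzzzyx, Z)
  read z, top Z: go to r, push Z → (r, xxzzzyx, Z)
  read x, top Z: go to p, push DEZ → (p, xzzzyx, DEZ)
  read x, top D: go to r, push CE → (r, zzzyx, CEEZ)
  read z, top C: go to q, push ED → (q, zzyx, EDEEZ)
  read z, top E: go to q, push ε → (q, zyx, DEEZ)
  ε-move, top D: go to r, push ε → (r, zyx, EEZ)
  read z, top E: go to q, push ε → (q, yx, EZ)
  read y, top E: go to q, push ε → (q, x, Z)
  read x, top Z: go to q, push ε → (q, ε, ε)
All input consumed and the stack is empty.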